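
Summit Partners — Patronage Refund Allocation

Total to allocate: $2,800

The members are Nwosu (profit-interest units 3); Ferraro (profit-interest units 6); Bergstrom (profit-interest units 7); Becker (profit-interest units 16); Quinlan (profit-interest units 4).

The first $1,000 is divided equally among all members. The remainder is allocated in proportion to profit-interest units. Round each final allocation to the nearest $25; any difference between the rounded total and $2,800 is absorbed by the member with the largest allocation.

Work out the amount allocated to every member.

Nwosu: $350 · Ferraro: $500 · Bergstrom: $550 · Becker: $1,000 · Quinlan: $400

First tranche $1,000 split equally: $200 each.
Remainder $1,800 by profit-interest units (total 36): Nwosu 150.00 → $150; Ferraro 300.00 → $300; Bergstrom 350.00 → $350; Becker 800.00 → $800; Quinlan 200.00 → $200.
Totals: Nwosu $200 + $150 = $350; Ferraro $200 + $300 = $500; Bergstrom $200 + $350 = $550; Becker $200 + $800 = $1,000; Quinlan $200 + $200 = $400.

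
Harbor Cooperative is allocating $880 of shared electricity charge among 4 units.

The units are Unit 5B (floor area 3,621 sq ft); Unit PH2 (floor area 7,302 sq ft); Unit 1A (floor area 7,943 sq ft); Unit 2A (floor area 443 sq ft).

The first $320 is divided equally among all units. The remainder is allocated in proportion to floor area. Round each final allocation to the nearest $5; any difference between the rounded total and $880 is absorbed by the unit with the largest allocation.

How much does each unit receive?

Unit 5B: $185 | Unit PH2: $290 | Unit 1A: $310 | Unit 2A: $95

First tranche $320 split equally: $80 each.
Remainder $560 by floor area (total 19,309): Unit 5B 105.02 → $105; Unit PH2 211.77 → $210; Unit 1A 230.36 → $230; Unit 2A 12.85 → $15.
Totals: Unit 5B $80 + $105 = $185; Unit PH2 $80 + $210 = $290; Unit 1A $80 + $230 = $310; Unit 2A $80 + $15 = $95.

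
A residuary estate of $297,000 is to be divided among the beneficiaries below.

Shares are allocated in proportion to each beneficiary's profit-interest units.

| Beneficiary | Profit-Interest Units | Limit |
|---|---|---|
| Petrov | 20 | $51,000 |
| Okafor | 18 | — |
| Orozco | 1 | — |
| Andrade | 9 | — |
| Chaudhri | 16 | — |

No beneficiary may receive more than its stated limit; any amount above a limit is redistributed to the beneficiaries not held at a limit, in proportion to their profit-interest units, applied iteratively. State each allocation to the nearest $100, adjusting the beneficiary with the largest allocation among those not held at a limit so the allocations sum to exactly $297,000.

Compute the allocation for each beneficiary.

Petrov: $51,000; Okafor: $100,600; Orozco: $5,600; Andrade: $50,300; Chaudhri: $89,500

Sum of profit-interest units: 64.
Pro-rata shares before constraints: Petrov 92,812.50; Okafor 83,531.25; Orozco 4,640.62; Andrade 41,765.62; Chaudhri 74,250.00.
Held at cap: Petrov ($51,000); remaining pool $246,000 reallocated over remaining profit-interest units 44.
Shares after redistribution: Okafor 100,636.36 → $100,600; Orozco 5,590.91 → $5,600; Andrade 50,318.18 → $50,300; Chaudhri 89,454.55 → $89,500.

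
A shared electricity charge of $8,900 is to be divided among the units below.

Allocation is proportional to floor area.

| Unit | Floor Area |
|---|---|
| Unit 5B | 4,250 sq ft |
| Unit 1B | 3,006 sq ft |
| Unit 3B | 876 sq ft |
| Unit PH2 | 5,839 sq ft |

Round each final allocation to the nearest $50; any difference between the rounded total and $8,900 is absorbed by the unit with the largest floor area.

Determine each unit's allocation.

Unit 5B: $2,700; Unit 1B: $1,900; Unit 3B: $550; Unit PH2: $3,750

Floor area total: 4,250 + 3,006 + 876 + 5,839 = 13,971.
Raw shares: Unit 5B 2,707.39; Unit 1B 1,914.92; Unit 3B 558.04; Unit PH2 3,719.64.
Rounded to nearest $50: Unit 5B $2,700; Unit 1B $1,900; Unit 3B $550; Unit PH2 $3,700. Sum = $8,850.
Difference $8,900 − $8,850 = +$50 applied to largest floor area (Unit PH2): Unit PH2 becomes $3,750.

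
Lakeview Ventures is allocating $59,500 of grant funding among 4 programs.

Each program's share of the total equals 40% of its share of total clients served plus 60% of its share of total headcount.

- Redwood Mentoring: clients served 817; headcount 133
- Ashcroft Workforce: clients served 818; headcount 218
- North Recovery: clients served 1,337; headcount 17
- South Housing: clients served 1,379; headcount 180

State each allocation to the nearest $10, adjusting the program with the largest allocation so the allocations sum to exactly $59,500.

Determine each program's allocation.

Totals — clients served 4,351, headcount 548.
Composite weights (40% clients served + 60% headcount): Redwood Mentoring 0.2207; Ashcroft Workforce 0.3139; North Recovery 0.1415; South Housing 0.3239.
Pro-rata amounts: Redwood Mentoring 13,133.41; Ashcroft Workforce 18,676.29; North Recovery 8,420.88; South Housing 19,269.42.
After rounding ($10): Redwood Mentoring $13,130; Ashcroft Workforce $18,680; North Recovery $8,420; South Housing $19,270. Sum = $59,500.
Sum already equals the total — no adjustment.

Redwood Mentoring: $13,130 | Ashcroft Workforce: $18,680 | North Recovery: $8,420 | South Housing: $19,270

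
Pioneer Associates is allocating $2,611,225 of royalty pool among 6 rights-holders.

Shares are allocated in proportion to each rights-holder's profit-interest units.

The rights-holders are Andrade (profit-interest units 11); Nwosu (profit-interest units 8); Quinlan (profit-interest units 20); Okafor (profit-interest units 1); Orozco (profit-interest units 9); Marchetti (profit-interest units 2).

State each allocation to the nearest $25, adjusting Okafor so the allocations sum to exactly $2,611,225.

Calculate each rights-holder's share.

Profit-interest units total: 51.
Proportional shares: Andrade 11/51 × $2,611,225 = 563,205.39; Nwosu 8/51 × $2,611,225 = 409,603.92; Quinlan 20/51 × $2,611,225 = 1,024,009.80; Okafor 1/51 × $2,611,225 = 51,200.49; Orozco 9/51 × $2,611,225 = 460,804.41; Marchetti 2/51 × $2,611,225 = 102,400.98.
Rounded to nearest $25: Andrade $563,200; Nwosu $409,600; Quinlan $1,024,000; Okafor $51,200; Orozco $460,800; Marchetti $102,400. Sum = $2,611,200.
Difference $2,611,225 − $2,611,200 = +$25 applied to Okafor: Okafor becomes $51,225.

Andrade: $563,200 · Nwosu: $409,600 · Quinlan: $1,024,000 · Okafor: $51,225 · Orozco: $460,800 · Marchetti: $102,400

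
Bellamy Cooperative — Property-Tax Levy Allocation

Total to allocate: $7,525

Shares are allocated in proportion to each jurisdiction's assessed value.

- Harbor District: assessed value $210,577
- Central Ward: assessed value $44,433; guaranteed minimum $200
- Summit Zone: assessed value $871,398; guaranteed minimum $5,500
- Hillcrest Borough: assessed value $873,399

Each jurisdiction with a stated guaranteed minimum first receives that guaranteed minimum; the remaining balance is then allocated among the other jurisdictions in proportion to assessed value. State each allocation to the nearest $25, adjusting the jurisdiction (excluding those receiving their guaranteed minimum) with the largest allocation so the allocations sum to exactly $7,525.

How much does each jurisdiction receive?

Harbor District: $350; Central Ward: $200; Summit Zone: $5,500; Hillcrest Borough: $1,475

Guaranteed amounts: Central Ward $200; Summit Zone $5,500. Residual $1,825.
Residual split over remaining assessed value 1,083,976: Harbor District 354.53 → $350; Hillcrest Borough 1,470.47 → $1,475.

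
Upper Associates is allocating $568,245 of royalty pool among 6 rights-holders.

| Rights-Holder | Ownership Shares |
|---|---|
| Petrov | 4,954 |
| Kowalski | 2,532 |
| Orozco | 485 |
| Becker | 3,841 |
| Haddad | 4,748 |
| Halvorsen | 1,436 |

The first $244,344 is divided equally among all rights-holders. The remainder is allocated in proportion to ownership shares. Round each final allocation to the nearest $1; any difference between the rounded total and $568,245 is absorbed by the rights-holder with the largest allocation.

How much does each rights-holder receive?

Equal tier: $244,344 ÷ 6 = $40,724 apiece.
Remainder $323,901 by ownership shares (total 17,996): Petrov 89,164.57 → $89,165; Kowalski 45,572.20 → $45,572; Orozco 8,729.27 → $8,729; Becker 69,132.24 → $69,132; Haddad 85,456.88 → $85,457; Halvorsen 25,845.85 → $25,846.
Totals: Petrov $40,724 + $89,165 = $129,889; Kowalski $40,724 + $45,572 = $86,296; Orozco $40,724 + $8,729 = $49,453; Becker $40,724 + $69,132 = $109,856; Haddad $40,724 + $85,457 = $126,181; Halvorsen $40,724 + $25,846 = $66,570.

Petrov: $129,889 | Kowalski: $86,296 | Orozco: $49,453 | Becker: $109,856 | Haddad: $126,181 | Halvorsen: $66,570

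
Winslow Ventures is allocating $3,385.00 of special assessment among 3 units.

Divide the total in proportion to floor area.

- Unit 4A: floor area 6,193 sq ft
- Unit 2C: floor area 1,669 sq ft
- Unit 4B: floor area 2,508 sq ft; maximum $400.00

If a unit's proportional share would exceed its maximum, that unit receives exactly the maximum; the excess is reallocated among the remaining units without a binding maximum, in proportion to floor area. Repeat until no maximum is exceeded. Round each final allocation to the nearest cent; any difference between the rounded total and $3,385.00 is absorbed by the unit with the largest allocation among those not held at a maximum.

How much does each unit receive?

Floor area total: 10,370.
Unconstrained shares: Unit 4A 2,021.5338; Unit 2C 544.7989; Unit 4B 818.6673.
Capped: Unit 4B ($400.00); remaining pool $2,985.00 reallocated over remaining floor area 7,862.
Remaining shares: Unit 4A 2,351.3235 → $2,351.32; Unit 2C 633.6765 → $633.68.

Unit 4A: $2,351.32; Unit 2C: $633.68; Unit 4B: $400.00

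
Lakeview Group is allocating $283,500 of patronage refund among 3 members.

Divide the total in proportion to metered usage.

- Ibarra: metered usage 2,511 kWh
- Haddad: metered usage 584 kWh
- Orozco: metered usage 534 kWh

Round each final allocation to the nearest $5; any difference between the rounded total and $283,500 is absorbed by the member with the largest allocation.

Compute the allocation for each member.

Metered usage total: 3,629.
Proportional shares: Ibarra 2,511/3,629 × $283,500 = 196,161.06; Haddad 584/3,629 × $283,500 = 45,622.49; Orozco 534/3,629 × $283,500 = 41,716.45.
After rounding ($5): Ibarra $196,160; Haddad $45,620; Orozco $41,715. Sum = $283,495.
Difference $283,500 − $283,495 = +$5 applied to largest allocation (Ibarra): Ibarra becomes $196,165.

Ibarra: $196,165 · Haddad: $45,620 · Orozco: $41,715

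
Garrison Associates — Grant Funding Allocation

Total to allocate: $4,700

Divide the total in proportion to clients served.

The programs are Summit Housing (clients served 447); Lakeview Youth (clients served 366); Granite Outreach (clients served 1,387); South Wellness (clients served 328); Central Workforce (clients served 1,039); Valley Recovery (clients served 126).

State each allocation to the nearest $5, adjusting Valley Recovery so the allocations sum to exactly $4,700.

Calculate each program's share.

Summit Housing: $570 | Lakeview Youth: $465 | Granite Outreach: $1,765 | South Wellness: $415 | Central Workforce: $1,320 | Valley Recovery: $165

Sum of clients served: 3,693.
Proportional shares: Summit Housing 447/3,693 × $4,700 = 568.89; Lakeview Youth 366/3,693 × $4,700 = 465.80; Granite Outreach 1,387/3,693 × $4,700 = 1,765.20; South Wellness 328/3,693 × $4,700 = 417.44; Central Workforce 1,039/3,693 × $4,700 = 1,322.31; Valley Recovery 126/3,693 × $4,700 = 160.36.
At nearest $5: Summit Housing $570; Lakeview Youth $465; Granite Outreach $1,765; South Wellness $415; Central Workforce $1,320; Valley Recovery $160. Sum = $4,695.
Difference $4,700 − $4,695 = +$5 applied to Valley Recovery: Valley Recovery becomes $165.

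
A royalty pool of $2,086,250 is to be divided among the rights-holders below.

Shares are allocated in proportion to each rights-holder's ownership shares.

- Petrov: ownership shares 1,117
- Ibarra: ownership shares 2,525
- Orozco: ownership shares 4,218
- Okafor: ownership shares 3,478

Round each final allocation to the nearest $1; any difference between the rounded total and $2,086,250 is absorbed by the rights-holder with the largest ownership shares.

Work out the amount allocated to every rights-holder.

Sum of ownership shares: 1,117 + 2,525 + 4,218 + 3,478 = 11,338.
Proportional shares: Petrov 205,533.71; Ibarra 464,612.92; Orozco 776,133.58; Okafor 639,969.79.
After rounding ($1): Petrov $205,534; Ibarra $464,613; Orozco $776,134; Okafor $639,970. Sum = $2,086,251.
Difference $2,086,250 − $2,086,251 = −$1 applied to largest ownership shares (Orozco): Orozco becomes $776,133.

Petrov: $205,534 | Ibarra: $464,613 | Orozco: $776,133 | Okafor: $639,970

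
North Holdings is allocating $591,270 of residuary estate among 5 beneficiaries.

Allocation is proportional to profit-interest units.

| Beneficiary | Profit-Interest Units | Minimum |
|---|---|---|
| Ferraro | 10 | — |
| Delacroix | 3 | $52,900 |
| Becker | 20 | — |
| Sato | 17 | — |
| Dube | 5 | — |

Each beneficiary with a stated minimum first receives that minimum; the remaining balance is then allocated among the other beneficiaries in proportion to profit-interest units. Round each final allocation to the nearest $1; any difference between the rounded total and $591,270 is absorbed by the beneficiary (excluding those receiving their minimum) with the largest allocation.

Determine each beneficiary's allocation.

Ferraro: $103,533 | Delacroix: $52,900 | Becker: $207,065 | Sato: $176,006 | Dube: $51,766

Minimums first: Delacroix $52,900. Residual $538,370.
Residual split over remaining profit-interest units 52: Ferraro 103,532.69 → $103,533; Becker 207,065.38 → $207,065; Sato 176,005.58 → $176,006; Dube 51,766.35 → $51,766.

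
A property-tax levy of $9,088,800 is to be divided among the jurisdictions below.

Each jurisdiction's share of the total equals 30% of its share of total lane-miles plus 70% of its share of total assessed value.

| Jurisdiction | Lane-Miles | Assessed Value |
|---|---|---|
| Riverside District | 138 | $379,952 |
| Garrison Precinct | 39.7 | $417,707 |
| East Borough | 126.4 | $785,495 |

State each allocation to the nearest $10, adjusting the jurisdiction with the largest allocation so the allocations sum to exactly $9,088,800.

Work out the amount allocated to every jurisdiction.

Riverside District: $2,764,240; Garrison Precinct: $2,034,580; East Borough: $4,289,980

Lane-miles total 304.1; assessed value total 1,583,154.
Blended shares (30% lane-miles + 70% assessed value): Riverside District 0.3041; Garrison Precinct 0.2239; East Borough 0.4720.
Unrounded shares: Riverside District 2,764,242.50; Garrison Precinct 2,034,583.60; East Borough 4,289,973.90.
Rounded to nearest $10: Riverside District $2,764,240; Garrison Precinct $2,034,580; East Borough $4,289,970. Sum = $9,088,790.
Difference $9,088,800 − $9,088,790 = +$10 applied to largest allocation (East Borough): East Borough becomes $4,289,980.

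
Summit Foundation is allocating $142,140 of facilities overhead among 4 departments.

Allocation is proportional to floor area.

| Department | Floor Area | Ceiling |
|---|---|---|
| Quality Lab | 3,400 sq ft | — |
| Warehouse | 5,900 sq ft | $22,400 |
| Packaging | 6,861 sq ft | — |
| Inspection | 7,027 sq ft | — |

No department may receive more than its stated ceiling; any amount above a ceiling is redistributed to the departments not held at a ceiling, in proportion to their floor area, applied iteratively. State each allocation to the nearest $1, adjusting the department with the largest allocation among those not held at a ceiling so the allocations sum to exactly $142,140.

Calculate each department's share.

Quality Lab: $23,549 · Warehouse: $22,400 · Packaging: $47,521 · Inspection: $48,670

Total floor area = 23,188.
Pro-rata shares before constraints: Quality Lab 20,841.64; Warehouse 36,166.38; Packaging 42,057.21; Inspection 43,074.77.
Capped: Warehouse ($22,400); residual $119,740 reallocated over remaining floor area 17,288.
Shares after redistribution: Quality Lab 23,549.05 → $23,549; Packaging 47,520.60 → $47,521; Inspection 48,670.35 → $48,670.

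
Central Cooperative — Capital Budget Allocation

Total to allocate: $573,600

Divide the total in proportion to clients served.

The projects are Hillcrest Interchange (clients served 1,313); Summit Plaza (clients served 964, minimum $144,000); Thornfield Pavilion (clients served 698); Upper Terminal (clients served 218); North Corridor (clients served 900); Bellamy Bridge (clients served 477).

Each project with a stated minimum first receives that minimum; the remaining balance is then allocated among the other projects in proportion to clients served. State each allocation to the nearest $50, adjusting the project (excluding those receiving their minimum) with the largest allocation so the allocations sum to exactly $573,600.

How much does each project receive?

Fund the minimums — Summit Plaza $144,000. Remaining pool $429,600.
Remaining pool split over remaining clients served 3,606: Hillcrest Interchange 156,423.96 → $156,400; Thornfield Pavilion 83,156.07 → $83,150; Upper Terminal 25,971.38 → $25,950; North Corridor 107,221.30 → $107,200; Bellamy Bridge 56,827.29 → $56,850.
Rounding difference +$50 applied to Hillcrest Interchange → $156,450.

Hillcrest Interchange: $156,450 | Summit Plaza: $144,000 | Thornfield Pavilion: $83,150 | Upper Terminal: $25,950 | North Corridor: $107,200 | Bellamy Bridge: $56,850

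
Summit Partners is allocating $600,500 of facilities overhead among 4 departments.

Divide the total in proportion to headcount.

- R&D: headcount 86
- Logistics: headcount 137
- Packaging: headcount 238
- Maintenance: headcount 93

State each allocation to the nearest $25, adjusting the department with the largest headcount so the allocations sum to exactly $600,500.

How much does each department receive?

Headcount total: 86 + 137 + 238 + 93 = 554.
Proportional shares: R&D 93,218.41; Logistics 148,499.10; Packaging 257,976.53; Maintenance 100,805.96.
Rounded to nearest $25: R&D $93,225; Logistics $148,500; Packaging $257,975; Maintenance $100,800. Sum = $600,500.
Sum already equals the total — no adjustment.

R&D: $93,225 | Logistics: $148,500 | Packaging: $257,975 | Maintenance: $100,800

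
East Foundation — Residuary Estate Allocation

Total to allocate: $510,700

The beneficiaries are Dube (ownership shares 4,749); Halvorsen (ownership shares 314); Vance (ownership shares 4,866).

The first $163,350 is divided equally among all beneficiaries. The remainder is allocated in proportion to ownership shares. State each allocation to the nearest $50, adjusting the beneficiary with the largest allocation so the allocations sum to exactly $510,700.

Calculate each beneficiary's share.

Equal tier: $163,350 ÷ 3 = $54,450 apiece.
Remainder $347,350 by ownership shares (total 9,929): Dube 166,136.08 → $166,150; Halvorsen 10,984.78 → $11,000; Vance 170,229.14 → $170,250.
Rounding difference −$50 on remainder applied to Vance.
Totals: Dube $54,450 + $166,150 = $220,600; Halvorsen $54,450 + $11,000 = $65,450; Vance $54,450 + $170,200 = $224,650.

Dube: $220,600 | Halvorsen: $65,450 | Vance: $224,650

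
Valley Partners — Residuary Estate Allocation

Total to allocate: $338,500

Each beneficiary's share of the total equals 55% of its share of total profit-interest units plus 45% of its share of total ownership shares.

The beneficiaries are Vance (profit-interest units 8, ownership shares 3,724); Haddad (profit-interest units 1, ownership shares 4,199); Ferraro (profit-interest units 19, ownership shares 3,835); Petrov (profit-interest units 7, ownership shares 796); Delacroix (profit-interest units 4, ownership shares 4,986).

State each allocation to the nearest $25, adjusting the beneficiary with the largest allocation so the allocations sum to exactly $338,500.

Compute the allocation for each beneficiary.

Vance: $70,525 · Haddad: $41,250 · Ferraro: $124,000 · Petrov: $40,325 · Delacroix: $62,400

Totals — profit-interest units 39, ownership shares 17,540.
Composite weights (55% profit-interest units + 45% ownership shares): Vance 0.2084; Haddad 0.1218; Ferraro 0.3663; Petrov 0.1191; Delacroix 0.1843.
Pro-rata amounts: Vance 70,530.58; Haddad 41,239.66; Ferraro 124,005.45; Petrov 40,328.84; Delacroix 62,395.47.
Rounded to nearest $25: Vance $70,525; Haddad $41,250; Ferraro $124,000; Petrov $40,325; Delacroix $62,400. Sum = $338,500.
No rounding difference to absorb.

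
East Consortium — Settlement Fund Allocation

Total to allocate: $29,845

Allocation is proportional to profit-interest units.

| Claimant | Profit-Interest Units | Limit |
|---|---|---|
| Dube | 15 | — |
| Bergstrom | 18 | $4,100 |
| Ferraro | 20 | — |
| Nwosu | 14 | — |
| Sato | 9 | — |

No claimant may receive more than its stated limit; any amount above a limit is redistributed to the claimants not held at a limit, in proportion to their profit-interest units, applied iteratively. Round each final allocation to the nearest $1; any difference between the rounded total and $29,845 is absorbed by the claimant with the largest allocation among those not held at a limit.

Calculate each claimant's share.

Sum of profit-interest units: 76.
Pro-rata shares before constraints: Dube 5,890.46; Bergstrom 7,068.55; Ferraro 7,853.95; Nwosu 5,497.76; Sato 3,534.28.
Held at cap: Bergstrom ($4,100); remaining pool $25,745 reallocated over remaining profit-interest units 58.
Remaining shares: Dube 6,658.19 → $6,658; Ferraro 8,877.59 → $8,878; Nwosu 6,214.31 → $6,214; Sato 3,994.91 → $3,995.

Dube: $6,658 · Bergstrom: $4,100 · Ferraro: $8,878 · Nwosu: $6,214 · Sato: $3,995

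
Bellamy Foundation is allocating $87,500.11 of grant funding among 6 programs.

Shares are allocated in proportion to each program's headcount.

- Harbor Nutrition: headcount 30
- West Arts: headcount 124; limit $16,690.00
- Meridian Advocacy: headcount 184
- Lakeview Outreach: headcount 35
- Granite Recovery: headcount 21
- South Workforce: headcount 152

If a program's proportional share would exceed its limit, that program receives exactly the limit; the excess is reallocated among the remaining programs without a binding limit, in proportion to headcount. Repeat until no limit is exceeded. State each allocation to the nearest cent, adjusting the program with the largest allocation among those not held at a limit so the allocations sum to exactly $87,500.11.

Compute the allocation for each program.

Harbor Nutrition: $5,033.89 | West Arts: $16,690.00 | Meridian Advocacy: $30,874.55 | Lakeview Outreach: $5,872.88 | Granite Recovery: $3,523.73 | South Workforce: $25,505.06

Combined headcount = 546.
Proportional shares (ignoring caps): Harbor Nutrition 4,807.6984; West Arts 19,871.8199; Meridian Advocacy 29,487.2166; Lakeview Outreach 5,608.9814; Granite Recovery 3,365.3888; South Workforce 24,359.00498.
Held at cap: West Arts ($16,690.00); remaining pool $70,810.11 reallocated over remaining headcount 422.
Shares after redistribution: Harbor Nutrition 5,033.8941 → $5,033.89; Meridian Advocacy 30,874.5503 → $30,874.55; Lakeview Outreach 5,872.8764 → $5,872.88; Granite Recovery 3,523.7259 → $3,523.73; South Workforce 25,505.0633 → $25,505.06.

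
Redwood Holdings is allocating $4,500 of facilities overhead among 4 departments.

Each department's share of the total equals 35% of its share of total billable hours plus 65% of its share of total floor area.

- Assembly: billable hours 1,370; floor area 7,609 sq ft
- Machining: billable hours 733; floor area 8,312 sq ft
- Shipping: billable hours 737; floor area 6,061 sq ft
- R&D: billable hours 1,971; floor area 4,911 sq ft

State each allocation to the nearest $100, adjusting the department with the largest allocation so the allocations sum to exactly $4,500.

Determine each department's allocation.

Totals — billable hours 4,811, floor area 26,893.
Blended shares (35% billable hours + 65% floor area): Assembly 0.2836; Machining 0.2542; Shipping 0.2001; R&D 0.2621.
Pro-rata amounts: Assembly 1,276.09; Machining 1,144.02; Shipping 900.50; R&D 1,179.40.
At nearest $100: Assembly $1,300; Machining $1,100; Shipping $900; R&D $1,200. Sum = $4,500.
No rounding difference to absorb.

Assembly: $1,300; Machining: $1,100; Shipping: $900; R&D: $1,200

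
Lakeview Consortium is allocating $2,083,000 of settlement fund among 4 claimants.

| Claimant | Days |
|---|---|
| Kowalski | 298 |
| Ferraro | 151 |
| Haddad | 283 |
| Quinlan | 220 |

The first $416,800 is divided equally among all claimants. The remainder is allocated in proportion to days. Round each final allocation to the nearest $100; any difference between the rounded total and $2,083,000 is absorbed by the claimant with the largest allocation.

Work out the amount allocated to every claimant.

Kowalski: $625,800 · Ferraro: $368,500 · Haddad: $599,500 · Quinlan: $489,200

First tranche $416,800 split equally: $104,200 each.
Remainder $1,666,200 by days (total 952): Kowalski 521,562.61 → $521,600; Ferraro 264,281.72 → $264,300; Haddad 495,309.45 → $495,300; Quinlan 385,046.22 → $385,000.
Totals: Kowalski $104,200 + $521,600 = $625,800; Ferraro $104,200 + $264,300 = $368,500; Haddad $104,200 + $495,300 = $599,500; Quinlan $104,200 + $385,000 = $489,200.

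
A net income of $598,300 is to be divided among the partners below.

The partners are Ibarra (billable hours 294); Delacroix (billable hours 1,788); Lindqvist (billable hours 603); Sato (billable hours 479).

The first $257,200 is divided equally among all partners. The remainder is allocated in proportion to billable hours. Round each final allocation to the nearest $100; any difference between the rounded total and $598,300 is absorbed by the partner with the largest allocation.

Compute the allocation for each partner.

$257,200 shared equally gives $64,300 per partner.
Remainder $341,100 by billable hours (total 3,164): Ibarra 31,695.13 → $31,700; Delacroix 192,758.15 → $192,800; Lindqvist 65,007.36 → $65,000; Sato 51,639.35 → $51,600.
Totals: Ibarra $64,300 + $31,700 = $96,000; Delacroix $64,300 + $192,800 = $257,100; Lindqvist $64,300 + $65,000 = $129,300; Sato $64,300 + $51,600 = $115,900.

Ibarra: $96,000; Delacroix: $257,100; Lindqvist: $129,300; Sato: $115,900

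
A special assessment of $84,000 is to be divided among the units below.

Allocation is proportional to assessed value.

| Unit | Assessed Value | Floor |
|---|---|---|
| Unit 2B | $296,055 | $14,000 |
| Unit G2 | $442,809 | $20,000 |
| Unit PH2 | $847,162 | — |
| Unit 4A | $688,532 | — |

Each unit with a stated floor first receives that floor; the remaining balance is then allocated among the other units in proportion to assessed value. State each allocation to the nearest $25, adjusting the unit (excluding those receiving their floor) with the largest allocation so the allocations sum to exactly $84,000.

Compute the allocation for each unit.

Guaranteed amounts: Unit 2B $14,000; Unit G2 $20,000. Residual $50,000.
Residual split over remaining assessed value 1,535,694: Unit PH2 27,582.38 → $27,575; Unit 4A 22,417.62 → $22,425.

Unit 2B: $14,000 | Unit G2: $20,000 | Unit PH2: $27,575 | Unit 4A: $22,425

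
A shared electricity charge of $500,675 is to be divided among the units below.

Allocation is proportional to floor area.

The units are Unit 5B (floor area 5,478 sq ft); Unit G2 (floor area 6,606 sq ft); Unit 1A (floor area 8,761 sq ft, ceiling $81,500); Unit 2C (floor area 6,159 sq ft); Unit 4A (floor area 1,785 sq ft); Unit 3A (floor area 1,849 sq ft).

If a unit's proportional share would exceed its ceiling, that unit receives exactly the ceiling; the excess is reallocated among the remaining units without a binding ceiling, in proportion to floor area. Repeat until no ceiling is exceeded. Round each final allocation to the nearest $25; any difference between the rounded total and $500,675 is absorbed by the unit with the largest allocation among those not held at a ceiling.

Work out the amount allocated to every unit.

Unit 5B: $104,950 · Unit G2: $126,600 · Unit 1A: $81,500 · Unit 2C: $118,000 · Unit 4A: $34,200 · Unit 3A: $35,425

Floor area total: 30,638.
Pro-rata shares before constraints: Unit 5B 89,519.47; Unit G2 107,952.84; Unit 1A 143,169.06; Unit 2C 100,648.13; Unit 4A 29,169.82; Unit 3A 30,215.68.
Capped: Unit 1A ($81,500); remaining pool $419,175 reallocated over remaining floor area 21,877.
Redistributed shares: Unit 5B 104,961.40 → $104,950; Unit G2 126,574.49 → $126,575; Unit 2C 118,009.73 → $118,000; Unit 4A 34,201.55 → $34,200; Unit 3A 35,427.83 → $35,425.
Rounding difference +$25 applied to Unit G2 → $126,600.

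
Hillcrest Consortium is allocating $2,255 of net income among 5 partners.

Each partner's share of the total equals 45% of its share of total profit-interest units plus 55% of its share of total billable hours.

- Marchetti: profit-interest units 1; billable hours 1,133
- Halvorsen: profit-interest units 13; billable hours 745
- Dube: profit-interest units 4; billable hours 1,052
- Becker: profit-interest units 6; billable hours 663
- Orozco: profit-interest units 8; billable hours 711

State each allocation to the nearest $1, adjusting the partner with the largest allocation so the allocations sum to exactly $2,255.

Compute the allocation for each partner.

Marchetti: $358 · Halvorsen: $627 · Dube: $430 · Becker: $381 · Orozco: $459

Totals — profit-interest units 32, billable hours 4,304.
Combined weights (45% profit-interest units + 55% billable hours): Marchetti 0.1588; Halvorsen 0.2780; Dube 0.1907; Becker 0.1691; Orozco 0.2034.
Raw shares: Marchetti 358.20; Halvorsen 626.92; Dube 429.99; Becker 381.32; Orozco 458.57.
Rounded to nearest $1: Marchetti $358; Halvorsen $627; Dube $430; Becker $381; Orozco $459. Sum = $2,255.
Sum already equals the total — no adjustment.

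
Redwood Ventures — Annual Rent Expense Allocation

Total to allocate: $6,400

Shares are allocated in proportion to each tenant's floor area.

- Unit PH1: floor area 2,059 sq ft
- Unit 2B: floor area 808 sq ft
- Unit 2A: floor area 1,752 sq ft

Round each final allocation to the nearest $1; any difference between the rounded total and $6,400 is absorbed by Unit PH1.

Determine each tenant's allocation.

Unit PH1: $2,852; Unit 2B: $1,120; Unit 2A: $2,428

Sum of floor area: 4,619.
Proportional shares: Unit PH1 2,059/4,619 × $6,400 = 2,852.91; Unit 2B 808/4,619 × $6,400 = 1,119.55; Unit 2A 1,752/4,619 × $6,400 = 2,427.54.
After rounding ($1): Unit PH1 $2,853; Unit 2B $1,120; Unit 2A $2,428. Sum = $6,401.
Difference $6,400 − $6,401 = −$1 applied to Unit PH1: Unit PH1 becomes $2,852.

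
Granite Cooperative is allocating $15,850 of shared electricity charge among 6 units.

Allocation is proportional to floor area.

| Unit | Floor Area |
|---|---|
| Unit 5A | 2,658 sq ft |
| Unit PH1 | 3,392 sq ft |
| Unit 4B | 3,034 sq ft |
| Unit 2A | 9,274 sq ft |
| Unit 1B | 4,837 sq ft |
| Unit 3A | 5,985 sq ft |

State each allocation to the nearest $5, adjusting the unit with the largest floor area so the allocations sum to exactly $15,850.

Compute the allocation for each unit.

Floor area total: 2,658 + 3,392 + 3,034 + 9,274 + 4,837 + 5,985 = 29,180.
Unrounded shares: Unit 5A 1,443.77; Unit PH1 1,842.47; Unit 4B 1,648.01; Unit 2A 5,037.45; Unit 1B 2,627.36; Unit 3A 3,250.93.
After rounding ($5): Unit 5A $1,445; Unit PH1 $1,840; Unit 4B $1,650; Unit 2A $5,035; Unit 1B $2,625; Unit 3A $3,250. Sum = $15,845.
Difference $15,850 − $15,845 = +$5 applied to largest floor area (Unit 2A): Unit 2A becomes $5,040.

Unit 5A: $1,445; Unit PH1: $1,840; Unit 4B: $1,650; Unit 2A: $5,040; Unit 1B: $2,625; Unit 3A: $3,250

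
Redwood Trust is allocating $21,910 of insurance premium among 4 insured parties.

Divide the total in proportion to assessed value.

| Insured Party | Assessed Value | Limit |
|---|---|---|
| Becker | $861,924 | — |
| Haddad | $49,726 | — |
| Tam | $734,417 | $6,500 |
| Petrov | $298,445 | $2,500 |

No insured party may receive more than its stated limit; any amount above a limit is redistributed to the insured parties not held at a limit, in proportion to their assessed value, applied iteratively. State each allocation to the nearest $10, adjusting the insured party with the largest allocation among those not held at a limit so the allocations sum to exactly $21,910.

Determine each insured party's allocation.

Total assessed value = 1,944,512.
Proportional shares (ignoring caps): Becker 9,711.82; Haddad 560.29; Tam 8,275.12; Petrov 3,362.76.
Capped: Tam ($6,500), Petrov ($2,500); balance $12,910 reallocated over remaining assessed value 911,650.
Redistributed shares: Becker 12,205.82 → $12,210; Haddad 704.18 → $700.

Becker: $12,210 · Haddad: $700 · Tam: $6,500 · Petrov: $2,500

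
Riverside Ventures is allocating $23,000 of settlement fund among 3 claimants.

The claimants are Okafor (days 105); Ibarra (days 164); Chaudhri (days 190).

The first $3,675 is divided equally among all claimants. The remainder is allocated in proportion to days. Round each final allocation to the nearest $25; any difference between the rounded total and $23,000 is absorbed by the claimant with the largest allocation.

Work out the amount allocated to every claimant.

Okafor: $5,650 | Ibarra: $8,125 | Chaudhri: $9,225

Equal tier: $3,675 ÷ 3 = $1,225 apiece.
Remainder $19,325 by days (total 459): Okafor 4,420.75 → $4,425; Ibarra 6,904.79 → $6,900; Chaudhri 7,999.46 → $8,000.
Totals: Okafor $1,225 + $4,425 = $5,650; Ibarra $1,225 + $6,900 = $8,125; Chaudhri $1,225 + $8,000 = $9,225.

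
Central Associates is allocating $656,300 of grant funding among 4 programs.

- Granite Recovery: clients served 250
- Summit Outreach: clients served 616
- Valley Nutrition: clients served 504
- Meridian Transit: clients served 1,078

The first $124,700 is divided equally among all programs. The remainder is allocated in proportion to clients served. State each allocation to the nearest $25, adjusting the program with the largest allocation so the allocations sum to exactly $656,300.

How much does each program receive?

First tranche $124,700 split equally: $31,175 each.
Remainder $531,600 by clients served (total 2,448): Granite Recovery 54,289.22 → $54,300; Summit Outreach 133,768.63 → $133,775; Valley Nutrition 109,447.06 → $109,450; Meridian Transit 234,095.10 → $234,100.
Rounding difference −$25 on remainder applied to Meridian Transit.
Totals: Granite Recovery $31,175 + $54,300 = $85,475; Summit Outreach $31,175 + $133,775 = $164,950; Valley Nutrition $31,175 + $109,450 = $140,625; Meridian Transit $31,175 + $234,075 = $265,250.

Granite Recovery: $85,475 · Summit Outreach: $164,950 · Valley Nutrition: $140,625 · Meridian Transit: $265,250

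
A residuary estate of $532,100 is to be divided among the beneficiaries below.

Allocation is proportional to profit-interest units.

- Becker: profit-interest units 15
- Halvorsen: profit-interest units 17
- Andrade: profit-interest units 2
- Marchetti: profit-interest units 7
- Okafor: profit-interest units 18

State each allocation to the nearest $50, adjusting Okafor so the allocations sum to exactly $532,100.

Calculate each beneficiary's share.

Combined profit-interest units = 59.
Raw shares: Becker 15/59 × $532,100 = 135,279.66; Halvorsen 17/59 × $532,100 = 153,316.95; Andrade 2/59 × $532,100 = 18,037.29; Marchetti 7/59 × $532,100 = 63,130.51; Okafor 18/59 × $532,100 = 162,335.59.
Rounded to nearest $50: Becker $135,300; Halvorsen $153,300; Andrade $18,050; Marchetti $63,150; Okafor $162,350. Sum = $532,150.
Difference $532,100 − $532,150 = −$50 applied to Okafor: Okafor becomes $162,300.

Becker: $135,300; Halvorsen: $153,300; Andrade: $18,050; Marchetti: $63,150; Okafor: $162,300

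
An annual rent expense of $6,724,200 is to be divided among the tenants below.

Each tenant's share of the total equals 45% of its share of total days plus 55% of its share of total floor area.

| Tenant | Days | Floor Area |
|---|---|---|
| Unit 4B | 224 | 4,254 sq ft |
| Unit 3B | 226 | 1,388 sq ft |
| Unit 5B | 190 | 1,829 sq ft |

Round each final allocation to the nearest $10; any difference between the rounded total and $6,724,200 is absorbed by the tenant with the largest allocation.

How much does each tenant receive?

Unit 4B: $3,164,880 · Unit 3B: $1,755,610 · Unit 5B: $1,803,710

Totals — days 640, floor area 7,471.
Blended shares (45% days + 55% floor area): Unit 4B 0.4707; Unit 3B 0.2611; Unit 5B 0.2682.
Raw shares: Unit 4B 3,164,885.45; Unit 3B 1,755,608.06; Unit 5B 1,803,706.49.
At nearest $10: Unit 4B $3,164,890; Unit 3B $1,755,610; Unit 5B $1,803,710. Sum = $6,724,210.
Difference $6,724,200 − $6,724,210 = −$10 applied to largest allocation (Unit 4B): Unit 4B becomes $3,164,880.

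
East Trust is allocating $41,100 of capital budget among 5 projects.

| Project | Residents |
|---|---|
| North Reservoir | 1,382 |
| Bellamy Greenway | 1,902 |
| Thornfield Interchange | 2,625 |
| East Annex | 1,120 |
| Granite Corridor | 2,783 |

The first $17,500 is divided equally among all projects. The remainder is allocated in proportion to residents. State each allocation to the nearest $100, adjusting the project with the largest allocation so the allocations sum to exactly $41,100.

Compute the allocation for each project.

First tranche $17,500 split equally: $3,500 each.
Remainder $23,600 by residents (total 9,812): North Reservoir 3,324.01 → $3,300; Bellamy Greenway 4,574.72 → $4,600; Thornfield Interchange 6,313.70 → $6,300; East Annex 2,693.84 → $2,700; Granite Corridor 6,693.72 → $6,700.
Totals: North Reservoir $3,500 + $3,300 = $6,800; Bellamy Greenway $3,500 + $4,600 = $8,100; Thornfield Interchange $3,500 + $6,300 = $9,800; East Annex $3,500 + $2,700 = $6,200; Granite Corridor $3,500 + $6,700 = $10,200.

North Reservoir: $6,800 | Bellamy Greenway: $8,100 | Thornfield Interchange: $9,800 | East Annex: $6,200 | Granite Corridor: $10,200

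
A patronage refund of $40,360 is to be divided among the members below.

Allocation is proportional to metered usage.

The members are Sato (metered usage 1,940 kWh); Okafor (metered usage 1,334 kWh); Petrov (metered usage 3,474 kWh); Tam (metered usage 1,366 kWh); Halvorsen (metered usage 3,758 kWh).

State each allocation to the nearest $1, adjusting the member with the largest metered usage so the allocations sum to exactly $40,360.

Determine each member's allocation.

Total metered usage = 1,940 + 1,334 + 3,474 + 1,366 + 3,758 = 11,872.
Raw shares: Sato 6,595.22; Okafor 4,535.06; Petrov 11,810.20; Tam 4,643.85; Halvorsen 12,775.68.
At nearest $1: Sato $6,595; Okafor $4,535; Petrov $11,810; Tam $4,644; Halvorsen $12,776. Sum = $40,360.
Rounded total matches; no reconciliation needed.

Sato: $6,595; Okafor: $4,535; Petrov: $11,810; Tam: $4,644; Halvorsen: $12,776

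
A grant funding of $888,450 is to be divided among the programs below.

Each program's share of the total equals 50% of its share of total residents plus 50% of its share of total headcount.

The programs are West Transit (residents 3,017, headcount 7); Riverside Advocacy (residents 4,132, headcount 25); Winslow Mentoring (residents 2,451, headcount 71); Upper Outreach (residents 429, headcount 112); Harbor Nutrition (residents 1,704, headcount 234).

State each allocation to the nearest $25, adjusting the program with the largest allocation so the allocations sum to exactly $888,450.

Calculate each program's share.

West Transit: $121,150; Riverside Advocacy: $181,175; Winslow Mentoring: $163,050; Upper Outreach: $127,050; Harbor Nutrition: $296,025

Totals — residents 11,733, headcount 449.
Composite weights (50% residents + 50% headcount): West Transit 0.1364; Riverside Advocacy 0.2039; Winslow Mentoring 0.1835; Upper Outreach 0.1430; Harbor Nutrition 0.3332.
Pro-rata amounts: West Transit 121,152.68; Riverside Advocacy 181,176.45; Winslow Mentoring 163,042.64; Upper Outreach 127,051.35; Harbor Nutrition 296,026.89.
Rounded to nearest $25: West Transit $121,150; Riverside Advocacy $181,175; Winslow Mentoring $163,050; Upper Outreach $127,050; Harbor Nutrition $296,025. Sum = $888,450.
Rounded total matches; no reconciliation needed.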